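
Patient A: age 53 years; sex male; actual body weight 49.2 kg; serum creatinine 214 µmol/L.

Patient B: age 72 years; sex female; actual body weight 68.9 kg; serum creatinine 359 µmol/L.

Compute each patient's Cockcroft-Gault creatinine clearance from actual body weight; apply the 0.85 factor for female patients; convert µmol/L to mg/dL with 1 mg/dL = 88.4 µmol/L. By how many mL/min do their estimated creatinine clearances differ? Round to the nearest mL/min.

11 mL/min

Patient A: SCr = 214 / 88.4 = 2.421 mg/dL
Patient A: CrCl = (140 − 53) × 49.2 / (72 × 2.421) = 4280.4 / 174.31 ≈ 24.6 mL/min
Patient B: SCr = 359 / 88.4 = 4.061 mg/dL
Patient B: CrCl = (140 − 72) × 68.9 / (72 × 4.061) × 0.85 = 4685.2 / 292.39 × 0.85 ≈ 13.6 mL/min
|24.6 − 13.6| = 11.0 mL/min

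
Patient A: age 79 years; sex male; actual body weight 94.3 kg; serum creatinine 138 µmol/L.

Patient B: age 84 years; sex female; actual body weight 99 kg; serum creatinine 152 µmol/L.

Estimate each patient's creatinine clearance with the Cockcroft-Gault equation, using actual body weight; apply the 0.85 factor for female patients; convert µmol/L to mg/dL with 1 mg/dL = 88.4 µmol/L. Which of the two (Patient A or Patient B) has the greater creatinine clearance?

Patient A: SCr = 138 / 88.4 = 1.561 mg/dL
Patient A: CrCl = (140 − 79) × 94.3 / (72 × 1.561) = 5752.3 / 112.39 ≈ 51.2 mL/min
Patient B: SCr = 152 / 88.4 = 1.719 mg/dL
Patient B: CrCl = (140 − 84) × 99 / (72 × 1.719) × 0.85 = 5544.0 / 123.77 × 0.85 ≈ 38.1 mL/min
51.2 vs 38.1 mL/min → Patient A is higher.

Patient A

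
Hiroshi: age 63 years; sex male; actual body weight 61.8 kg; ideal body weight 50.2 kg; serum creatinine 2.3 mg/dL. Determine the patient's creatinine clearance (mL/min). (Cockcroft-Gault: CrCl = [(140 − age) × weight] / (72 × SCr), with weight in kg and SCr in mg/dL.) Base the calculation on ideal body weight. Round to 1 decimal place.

CrCl = (140 − 63) × 50.2 / (72 × 2.3) = 3865.4 / 165.60 ≈ 23.3 mL/min

23.3 mL/min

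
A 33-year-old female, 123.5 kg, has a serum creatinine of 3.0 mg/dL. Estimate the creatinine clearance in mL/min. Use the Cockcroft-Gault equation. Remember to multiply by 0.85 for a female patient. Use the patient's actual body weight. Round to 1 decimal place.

CrCl = (140 − 33) × 123.5 / (72 × 3) × 0.85 = 13214.5 / 216.00 × 0.85 ≈ 52.0 mL/min

52.0 mL/min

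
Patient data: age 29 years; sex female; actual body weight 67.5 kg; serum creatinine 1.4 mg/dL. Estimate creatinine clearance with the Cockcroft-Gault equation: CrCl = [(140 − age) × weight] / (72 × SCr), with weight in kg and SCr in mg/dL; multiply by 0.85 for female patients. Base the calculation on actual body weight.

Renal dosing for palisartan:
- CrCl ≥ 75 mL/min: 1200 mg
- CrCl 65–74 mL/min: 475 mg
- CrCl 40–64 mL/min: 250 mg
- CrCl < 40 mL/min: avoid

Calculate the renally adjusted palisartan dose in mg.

CrCl = (140 − 29) × 67.5 / (72 × 1.4) × 0.85 = 7492.5 / 100.80 × 0.85 ≈ 63.2 mL/min
CrCl ≈ 63 mL/min → bracket 40–64 mL/min.
Dose for this bracket: 250 mg.

250 mg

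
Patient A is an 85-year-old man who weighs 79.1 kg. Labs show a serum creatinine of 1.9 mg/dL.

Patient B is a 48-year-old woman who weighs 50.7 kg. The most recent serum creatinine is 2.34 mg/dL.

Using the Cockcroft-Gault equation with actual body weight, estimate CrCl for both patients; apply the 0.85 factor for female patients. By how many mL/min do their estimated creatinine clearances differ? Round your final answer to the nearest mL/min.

8 mL/min

Patient A: CrCl = (140 − 85) × 79.1 / (72 × 1.9) = 4350.5 / 136.80 ≈ 31.8 mL/min
Patient B: CrCl = (140 − 48) × 50.7 / (72 × 2.34) × 0.85 = 4664.4 / 168.48 × 0.85 ≈ 23.5 mL/min
|31.8 − 23.5| = 8.3 mL/min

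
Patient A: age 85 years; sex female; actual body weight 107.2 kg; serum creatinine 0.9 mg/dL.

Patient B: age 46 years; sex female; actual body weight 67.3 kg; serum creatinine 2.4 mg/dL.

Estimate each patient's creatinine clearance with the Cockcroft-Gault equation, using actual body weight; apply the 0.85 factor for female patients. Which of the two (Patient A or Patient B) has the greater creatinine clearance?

Patient A: CrCl = (140 − 85) × 107.2 / (72 × 0.9) × 0.85 = 5896.0 / 64.80 × 0.85 ≈ 77.3 mL/min
Patient B: CrCl = (140 − 46) × 67.3 / (72 × 2.4) × 0.85 = 6326.2 / 172.80 × 0.85 ≈ 31.1 mL/min
77.3 vs 31.1 mL/min → Patient A is higher.

Patient A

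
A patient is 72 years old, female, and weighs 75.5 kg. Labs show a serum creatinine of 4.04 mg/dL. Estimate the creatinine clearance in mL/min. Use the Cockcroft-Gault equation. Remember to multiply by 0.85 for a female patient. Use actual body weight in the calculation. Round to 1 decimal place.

CrCl = (140 − 72) × 75.5 / (72 × 4.04) × 0.85 = 5134.0 / 290.88 × 0.85 ≈ 15.0 mL/min

15.0 mL/min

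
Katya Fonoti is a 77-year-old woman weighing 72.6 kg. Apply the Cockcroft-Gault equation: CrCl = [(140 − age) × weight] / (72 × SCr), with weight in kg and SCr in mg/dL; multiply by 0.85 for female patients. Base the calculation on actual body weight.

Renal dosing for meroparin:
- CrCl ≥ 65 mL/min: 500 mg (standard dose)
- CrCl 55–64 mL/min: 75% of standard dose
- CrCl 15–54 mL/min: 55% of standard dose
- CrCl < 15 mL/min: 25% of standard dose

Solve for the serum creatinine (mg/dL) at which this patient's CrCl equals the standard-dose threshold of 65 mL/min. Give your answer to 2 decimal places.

Standard dose requires CrCl ≥ 65 mL/min.
Set (140 − 77) × 72.6 × 0.85 / (72 × SCr) = 65
SCr = (140 − 77) × 72.6 × 0.85 / (72 × 65) = 0.831 mg/dL

0.83 mg/dL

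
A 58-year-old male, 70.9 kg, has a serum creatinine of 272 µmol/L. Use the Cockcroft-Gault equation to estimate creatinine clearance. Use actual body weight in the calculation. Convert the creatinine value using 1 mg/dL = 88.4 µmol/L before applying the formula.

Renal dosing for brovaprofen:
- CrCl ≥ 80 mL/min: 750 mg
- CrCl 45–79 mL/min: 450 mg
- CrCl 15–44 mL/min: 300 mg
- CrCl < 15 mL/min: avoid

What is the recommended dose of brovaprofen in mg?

300 mg

SCr = 272 / 88.4 = 3.077 mg/dL
CrCl = (140 − 58) × 70.9 / (72 × 3.077) = 5813.8 / 221.54 ≈ 26.2 mL/min
CrCl ≈ 26 mL/min → bracket 15–44 mL/min.
Dose for this bracket: 300 mg.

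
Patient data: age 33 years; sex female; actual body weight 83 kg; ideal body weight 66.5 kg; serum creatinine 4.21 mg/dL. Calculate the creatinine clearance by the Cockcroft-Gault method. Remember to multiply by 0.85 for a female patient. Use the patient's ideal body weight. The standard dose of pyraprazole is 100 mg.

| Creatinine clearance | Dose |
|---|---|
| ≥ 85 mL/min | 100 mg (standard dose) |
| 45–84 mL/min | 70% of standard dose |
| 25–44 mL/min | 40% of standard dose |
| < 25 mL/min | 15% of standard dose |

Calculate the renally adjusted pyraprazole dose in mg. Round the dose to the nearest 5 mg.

15 mg

CrCl = (140 − 33) × 66.5 / (72 × 4.21) × 0.85 = 7115.5 / 303.12 × 0.85 ≈ 20.0 mL/min
CrCl ≈ 20 mL/min → bracket < 25 mL/min.
15% of 100 mg = 15 mg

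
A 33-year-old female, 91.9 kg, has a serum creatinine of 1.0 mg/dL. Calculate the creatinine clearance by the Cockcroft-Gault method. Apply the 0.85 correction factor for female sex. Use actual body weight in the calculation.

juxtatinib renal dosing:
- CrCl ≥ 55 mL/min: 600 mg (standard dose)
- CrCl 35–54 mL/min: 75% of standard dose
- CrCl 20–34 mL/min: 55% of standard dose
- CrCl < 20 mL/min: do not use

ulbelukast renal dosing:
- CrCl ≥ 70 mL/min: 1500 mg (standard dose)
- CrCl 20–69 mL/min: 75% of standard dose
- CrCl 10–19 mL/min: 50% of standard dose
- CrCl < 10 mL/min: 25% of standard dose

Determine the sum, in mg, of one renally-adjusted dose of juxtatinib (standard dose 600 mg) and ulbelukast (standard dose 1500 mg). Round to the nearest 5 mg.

2100 mg

CrCl = (140 − 33) × 91.9 / (72 × 1) × 0.85 = 9833.3 / 72.00 × 0.85 ≈ 116.1 mL/min
CrCl ≈ 116 mL/min.
juxtatinib: ≥ 55 mL/min → 100% of 600 mg = 600 mg.
ulbelukast: ≥ 70 mL/min → 100% of 1500 mg = 1500 mg.
Total = 600 + 1500 = 2100 mg.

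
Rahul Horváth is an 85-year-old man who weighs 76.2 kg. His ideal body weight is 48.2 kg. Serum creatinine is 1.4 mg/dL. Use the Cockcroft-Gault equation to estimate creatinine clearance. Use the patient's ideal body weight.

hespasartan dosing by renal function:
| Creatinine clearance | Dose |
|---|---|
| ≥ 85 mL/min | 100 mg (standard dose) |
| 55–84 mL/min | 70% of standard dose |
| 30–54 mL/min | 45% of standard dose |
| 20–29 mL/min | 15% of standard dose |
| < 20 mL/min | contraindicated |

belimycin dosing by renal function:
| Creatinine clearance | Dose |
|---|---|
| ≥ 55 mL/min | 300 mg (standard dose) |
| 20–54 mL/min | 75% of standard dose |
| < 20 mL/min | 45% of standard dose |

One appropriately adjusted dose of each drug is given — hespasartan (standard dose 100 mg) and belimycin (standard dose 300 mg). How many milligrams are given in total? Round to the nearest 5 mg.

CrCl = (140 − 85) × 48.2 / (72 × 1.4) = 2651.0 / 100.80 ≈ 26.3 mL/min
CrCl ≈ 26 mL/min.
hespasartan: 20–29 mL/min → 15% of 100 mg = 15 mg.
belimycin: 20–54 mL/min → 75% of 300 mg = 225 mg.
Total = 15 + 225 = 240 mg.

240 mg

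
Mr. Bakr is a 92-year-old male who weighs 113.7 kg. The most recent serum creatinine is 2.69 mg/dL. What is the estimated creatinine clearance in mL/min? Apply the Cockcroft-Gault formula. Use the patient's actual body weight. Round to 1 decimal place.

CrCl = (140 − 92) × 113.7 / (72 × 2.69) = 5457.6 / 193.68 ≈ 28.2 mL/min

28.2 mL/min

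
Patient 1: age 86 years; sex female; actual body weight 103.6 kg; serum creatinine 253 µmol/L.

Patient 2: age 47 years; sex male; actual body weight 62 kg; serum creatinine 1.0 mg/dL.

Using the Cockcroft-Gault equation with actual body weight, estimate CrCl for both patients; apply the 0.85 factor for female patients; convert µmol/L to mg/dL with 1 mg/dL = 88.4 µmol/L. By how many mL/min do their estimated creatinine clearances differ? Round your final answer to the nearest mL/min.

57 mL/min

Patient 1: SCr = 253 / 88.4 = 2.862 mg/dL
Patient 1: CrCl = (140 − 86) × 103.6 / (72 × 2.862) × 0.85 = 5594.4 / 206.06 × 0.85 ≈ 23.1 mL/min
Patient 2: CrCl = (140 − 47) × 62 / (72 × 1) = 5766.0 / 72.00 ≈ 80.1 mL/min
|23.1 − 80.1| = 57.0 mL/min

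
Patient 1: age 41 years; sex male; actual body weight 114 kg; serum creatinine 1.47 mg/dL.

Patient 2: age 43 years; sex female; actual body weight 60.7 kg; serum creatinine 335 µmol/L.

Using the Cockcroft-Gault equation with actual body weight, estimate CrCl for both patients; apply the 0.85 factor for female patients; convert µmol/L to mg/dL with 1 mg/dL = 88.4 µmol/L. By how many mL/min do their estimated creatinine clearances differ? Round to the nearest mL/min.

Patient 1: CrCl = (140 − 41) × 114 / (72 × 1.47) = 11286.0 / 105.84 ≈ 106.6 mL/min
Patient 2: SCr = 335 / 88.4 = 3.79 mg/dL
Patient 2: CrCl = (140 − 43) × 60.7 / (72 × 3.79) × 0.85 = 5887.9 / 272.88 × 0.85 ≈ 18.3 mL/min
|106.6 − 18.3| = 88.3 mL/min

88 mL/min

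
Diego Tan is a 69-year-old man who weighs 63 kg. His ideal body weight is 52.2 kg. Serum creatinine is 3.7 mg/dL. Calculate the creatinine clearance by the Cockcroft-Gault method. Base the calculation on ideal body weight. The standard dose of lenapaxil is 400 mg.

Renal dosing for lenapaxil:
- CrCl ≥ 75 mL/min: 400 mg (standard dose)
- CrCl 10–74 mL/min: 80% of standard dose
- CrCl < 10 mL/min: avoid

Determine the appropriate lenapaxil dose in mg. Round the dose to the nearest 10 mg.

CrCl = (140 − 69) × 52.2 / (72 × 3.7) = 3706.2 / 266.40 ≈ 13.9 mL/min
CrCl ≈ 14 mL/min → bracket 10–74 mL/min.
80% of 400 mg = 320 mg

320 mg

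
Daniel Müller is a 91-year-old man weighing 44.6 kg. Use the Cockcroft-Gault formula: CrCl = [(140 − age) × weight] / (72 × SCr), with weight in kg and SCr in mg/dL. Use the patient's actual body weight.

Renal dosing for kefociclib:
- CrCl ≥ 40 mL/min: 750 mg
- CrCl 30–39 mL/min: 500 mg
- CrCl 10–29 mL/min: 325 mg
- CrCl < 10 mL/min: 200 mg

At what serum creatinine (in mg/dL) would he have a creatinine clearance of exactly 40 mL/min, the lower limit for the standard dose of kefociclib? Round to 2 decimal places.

Standard dose requires CrCl ≥ 40 mL/min.
Set (140 − 91) × 44.6 / (72 × SCr) = 40
SCr = (140 − 91) × 44.6 / (72 × 40) = 0.759 mg/dL

0.76 mg/dL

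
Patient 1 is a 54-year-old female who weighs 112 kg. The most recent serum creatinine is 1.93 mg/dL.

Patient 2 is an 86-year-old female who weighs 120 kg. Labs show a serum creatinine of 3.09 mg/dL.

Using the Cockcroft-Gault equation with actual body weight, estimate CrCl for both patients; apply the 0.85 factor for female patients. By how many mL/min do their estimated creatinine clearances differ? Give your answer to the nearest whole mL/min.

Patient 1: CrCl = (140 − 54) × 112 / (72 × 1.93) × 0.85 = 9632.0 / 138.96 × 0.85 ≈ 58.9 mL/min
Patient 2: CrCl = (140 − 86) × 120 / (72 × 3.09) × 0.85 = 6480.0 / 222.48 × 0.85 ≈ 24.8 mL/min
|58.9 − 24.8| = 34.1 mL/min

34 mL/min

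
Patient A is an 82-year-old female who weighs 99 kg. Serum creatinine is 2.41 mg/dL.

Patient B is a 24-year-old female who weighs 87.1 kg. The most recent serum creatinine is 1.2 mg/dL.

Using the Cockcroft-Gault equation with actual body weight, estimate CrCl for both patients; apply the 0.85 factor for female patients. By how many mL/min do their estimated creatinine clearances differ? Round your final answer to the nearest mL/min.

Patient A: CrCl = (140 − 82) × 99 / (72 × 2.41) × 0.85 = 5742.0 / 173.52 × 0.85 ≈ 28.1 mL/min
Patient B: CrCl = (140 − 24) × 87.1 / (72 × 1.2) × 0.85 = 10103.6 / 86.40 × 0.85 ≈ 99.4 mL/min
|28.1 − 99.4| = 71.3 mL/min

71 mL/min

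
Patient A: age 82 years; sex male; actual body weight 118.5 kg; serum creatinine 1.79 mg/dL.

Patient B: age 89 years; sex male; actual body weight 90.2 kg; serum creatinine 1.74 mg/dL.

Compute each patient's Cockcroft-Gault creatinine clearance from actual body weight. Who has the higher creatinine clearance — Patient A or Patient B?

Patient A: CrCl = (140 − 82) × 118.5 / (72 × 1.79) = 6873.0 / 128.88 ≈ 53.3 mL/min
Patient B: CrCl = (140 − 89) × 90.2 / (72 × 1.74) = 4600.2 / 125.28 ≈ 36.7 mL/min
53.3 vs 36.7 mL/min → Patient A is higher.

Patient A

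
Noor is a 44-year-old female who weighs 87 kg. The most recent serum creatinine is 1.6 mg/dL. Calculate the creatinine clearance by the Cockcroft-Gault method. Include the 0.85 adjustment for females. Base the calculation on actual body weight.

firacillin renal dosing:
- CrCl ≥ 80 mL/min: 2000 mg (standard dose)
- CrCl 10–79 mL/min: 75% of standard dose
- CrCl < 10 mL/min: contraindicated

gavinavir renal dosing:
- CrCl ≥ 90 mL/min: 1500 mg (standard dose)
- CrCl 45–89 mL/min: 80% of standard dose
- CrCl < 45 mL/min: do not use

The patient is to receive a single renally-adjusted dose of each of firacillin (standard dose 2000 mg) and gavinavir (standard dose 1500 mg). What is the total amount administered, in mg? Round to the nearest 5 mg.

CrCl = (140 − 44) × 87 / (72 × 1.6) × 0.85 = 8352.0 / 115.20 × 0.85 ≈ 61.6 mL/min
CrCl ≈ 62 mL/min.
firacillin: 10–79 mL/min → 75% of 2000 mg = 1500 mg.
gavinavir: 45–89 mL/min → 80% of 1500 mg = 1200 mg.
Total = 1500 + 1200 = 2700 mg.

2700 mg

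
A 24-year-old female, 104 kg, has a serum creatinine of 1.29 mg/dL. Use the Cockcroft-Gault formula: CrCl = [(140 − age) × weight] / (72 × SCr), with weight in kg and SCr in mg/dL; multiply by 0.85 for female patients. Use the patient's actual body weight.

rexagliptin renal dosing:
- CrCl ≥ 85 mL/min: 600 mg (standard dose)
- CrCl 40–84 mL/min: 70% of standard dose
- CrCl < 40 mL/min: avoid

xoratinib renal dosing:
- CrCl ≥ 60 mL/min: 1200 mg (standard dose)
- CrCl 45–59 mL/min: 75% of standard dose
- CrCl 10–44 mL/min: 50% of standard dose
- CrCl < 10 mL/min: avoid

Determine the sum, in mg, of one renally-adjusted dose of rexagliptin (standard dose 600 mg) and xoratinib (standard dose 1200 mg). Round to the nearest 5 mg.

CrCl = (140 − 24) × 104 / (72 × 1.29) × 0.85 = 12064.0 / 92.88 × 0.85 ≈ 110.4 mL/min
CrCl ≈ 110 mL/min.
rexagliptin: ≥ 85 mL/min → 100% of 600 mg = 600 mg.
xoratinib: ≥ 60 mL/min → 100% of 1200 mg = 1200 mg.
Total = 600 + 1200 = 1800 mg.

1800 mg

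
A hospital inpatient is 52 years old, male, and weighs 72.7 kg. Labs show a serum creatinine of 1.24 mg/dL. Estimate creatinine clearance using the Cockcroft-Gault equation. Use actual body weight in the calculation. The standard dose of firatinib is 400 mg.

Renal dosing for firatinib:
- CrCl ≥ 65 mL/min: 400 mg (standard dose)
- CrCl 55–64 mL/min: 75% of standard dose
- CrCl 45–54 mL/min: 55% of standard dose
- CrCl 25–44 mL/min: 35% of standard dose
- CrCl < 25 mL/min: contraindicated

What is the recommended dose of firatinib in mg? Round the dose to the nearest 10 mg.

400 mg

CrCl = (140 − 52) × 72.7 / (72 × 1.24) = 6397.6 / 89.28 ≈ 71.7 mL/min
CrCl ≈ 72 mL/min → bracket ≥ 65 mL/min.
100% of 400 mg = 400 mg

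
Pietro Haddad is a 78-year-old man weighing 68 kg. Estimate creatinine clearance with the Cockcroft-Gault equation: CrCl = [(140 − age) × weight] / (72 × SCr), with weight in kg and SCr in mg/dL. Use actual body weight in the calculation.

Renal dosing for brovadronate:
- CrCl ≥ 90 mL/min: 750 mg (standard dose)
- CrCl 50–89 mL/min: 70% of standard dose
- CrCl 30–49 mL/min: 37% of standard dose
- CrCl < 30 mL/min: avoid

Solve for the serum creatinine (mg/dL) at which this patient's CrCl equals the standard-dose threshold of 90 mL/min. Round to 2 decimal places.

0.65 mg/dL

Standard dose requires CrCl ≥ 90 mL/min.
Set (140 − 78) × 68 / (72 × SCr) = 90
SCr = (140 − 78) × 68 / (72 × 90) = 0.651 mg/dL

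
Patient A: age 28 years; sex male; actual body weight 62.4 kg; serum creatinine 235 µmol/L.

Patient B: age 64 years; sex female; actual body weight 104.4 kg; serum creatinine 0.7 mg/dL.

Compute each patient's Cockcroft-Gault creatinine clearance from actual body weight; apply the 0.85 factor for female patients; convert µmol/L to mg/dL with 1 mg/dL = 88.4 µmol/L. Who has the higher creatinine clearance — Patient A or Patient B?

Patient B

Patient A: SCr = 235 / 88.4 = 2.658 mg/dL
Patient A: CrCl = (140 − 28) × 62.4 / (72 × 2.658) = 6988.8 / 191.38 ≈ 36.5 mL/min
Patient B: CrCl = (140 − 64) × 104.4 / (72 × 0.7) × 0.85 = 7934.4 / 50.40 × 0.85 ≈ 133.8 mL/min
36.5 vs 133.8 mL/min → Patient B is higher.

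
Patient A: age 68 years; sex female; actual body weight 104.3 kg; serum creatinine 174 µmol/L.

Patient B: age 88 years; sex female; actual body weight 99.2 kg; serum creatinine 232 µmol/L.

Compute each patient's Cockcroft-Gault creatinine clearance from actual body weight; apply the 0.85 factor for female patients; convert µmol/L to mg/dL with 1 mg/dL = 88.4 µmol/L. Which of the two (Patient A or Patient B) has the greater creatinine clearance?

Patient A: SCr = 174 / 88.4 = 1.968 mg/dL
Patient A: CrCl = (140 − 68) × 104.3 / (72 × 1.968) × 0.85 = 7509.6 / 141.70 × 0.85 ≈ 45.0 mL/min
Patient B: SCr = 232 / 88.4 = 2.624 mg/dL
Patient B: CrCl = (140 − 88) × 99.2 / (72 × 2.624) × 0.85 = 5158.4 / 188.93 × 0.85 ≈ 23.2 mL/min
45.0 vs 23.2 mL/min → Patient A is higher.

Patient A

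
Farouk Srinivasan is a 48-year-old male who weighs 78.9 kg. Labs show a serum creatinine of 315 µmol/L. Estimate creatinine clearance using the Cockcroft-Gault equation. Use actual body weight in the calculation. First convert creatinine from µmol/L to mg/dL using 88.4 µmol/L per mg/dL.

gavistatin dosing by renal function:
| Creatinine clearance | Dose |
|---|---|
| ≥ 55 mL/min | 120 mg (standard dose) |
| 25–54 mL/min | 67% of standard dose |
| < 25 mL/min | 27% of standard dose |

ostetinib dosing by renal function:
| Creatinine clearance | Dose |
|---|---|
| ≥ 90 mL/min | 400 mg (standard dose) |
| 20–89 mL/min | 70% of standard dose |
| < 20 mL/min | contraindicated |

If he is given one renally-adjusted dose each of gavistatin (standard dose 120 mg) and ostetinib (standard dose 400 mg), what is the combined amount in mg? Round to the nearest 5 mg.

SCr = 315 / 88.4 = 3.563 mg/dL
CrCl = (140 − 48) × 78.9 / (72 × 3.563) = 7258.8 / 256.54 ≈ 28.3 mL/min
CrCl ≈ 28 mL/min.
gavistatin: 25–54 mL/min → 67% of 120 mg = 80.4 mg.
ostetinib: 20–89 mL/min → 70% of 400 mg = 280 mg.
Total = 80.4 + 280 = 360.4 mg.

360 mg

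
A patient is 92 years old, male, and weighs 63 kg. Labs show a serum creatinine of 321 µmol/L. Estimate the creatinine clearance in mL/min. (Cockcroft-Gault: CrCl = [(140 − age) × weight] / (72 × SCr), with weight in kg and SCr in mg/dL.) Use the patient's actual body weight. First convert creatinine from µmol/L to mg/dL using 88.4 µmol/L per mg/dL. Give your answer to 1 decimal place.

11.6 mL/min

SCr = 321 / 88.4 = 3.631 mg/dL
CrCl = (140 − 92) × 63 / (72 × 3.631) = 3024.0 / 261.43 ≈ 11.6 mL/min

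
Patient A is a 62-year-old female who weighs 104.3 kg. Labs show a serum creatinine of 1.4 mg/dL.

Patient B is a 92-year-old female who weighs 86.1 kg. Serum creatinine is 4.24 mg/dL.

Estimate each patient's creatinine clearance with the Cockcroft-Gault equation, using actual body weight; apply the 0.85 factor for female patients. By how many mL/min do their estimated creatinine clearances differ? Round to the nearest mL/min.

Patient A: CrCl = (140 − 62) × 104.3 / (72 × 1.4) × 0.85 = 8135.4 / 100.80 × 0.85 ≈ 68.6 mL/min
Patient B: CrCl = (140 − 92) × 86.1 / (72 × 4.24) × 0.85 = 4132.8 / 305.28 × 0.85 ≈ 11.5 mL/min
|68.6 − 11.5| = 57.1 mL/min

57 mL/min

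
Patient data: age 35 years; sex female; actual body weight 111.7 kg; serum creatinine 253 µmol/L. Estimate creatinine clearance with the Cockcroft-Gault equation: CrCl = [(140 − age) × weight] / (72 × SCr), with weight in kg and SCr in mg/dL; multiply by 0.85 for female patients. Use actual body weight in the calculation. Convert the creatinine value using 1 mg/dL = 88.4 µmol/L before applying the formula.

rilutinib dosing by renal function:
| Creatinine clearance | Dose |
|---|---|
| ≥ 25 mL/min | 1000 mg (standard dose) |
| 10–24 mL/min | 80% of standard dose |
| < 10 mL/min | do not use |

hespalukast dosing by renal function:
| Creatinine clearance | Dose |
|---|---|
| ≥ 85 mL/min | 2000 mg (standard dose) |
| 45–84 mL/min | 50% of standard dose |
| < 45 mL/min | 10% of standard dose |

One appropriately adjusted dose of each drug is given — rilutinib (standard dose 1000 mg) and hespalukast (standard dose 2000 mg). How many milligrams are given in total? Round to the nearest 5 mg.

2000 mg

SCr = 253 / 88.4 = 2.862 mg/dL
CrCl = (140 − 35) × 111.7 / (72 × 2.862) × 0.85 = 11728.5 / 206.06 × 0.85 ≈ 48.4 mL/min
CrCl ≈ 48 mL/min.
rilutinib: ≥ 25 mL/min → 100% of 1000 mg = 1000 mg.
hespalukast: 45–84 mL/min → 50% of 2000 mg = 1000 mg.
Total = 1000 + 1000 = 2000 mg.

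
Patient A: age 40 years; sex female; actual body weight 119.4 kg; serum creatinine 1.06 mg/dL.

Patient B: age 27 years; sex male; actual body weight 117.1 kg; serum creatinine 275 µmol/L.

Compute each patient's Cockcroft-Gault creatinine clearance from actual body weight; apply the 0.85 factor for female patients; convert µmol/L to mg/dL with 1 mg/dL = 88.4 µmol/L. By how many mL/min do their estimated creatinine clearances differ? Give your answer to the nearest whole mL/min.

74 mL/min

Patient A: CrCl = (140 − 40) × 119.4 / (72 × 1.06) × 0.85 = 11940.0 / 76.32 × 0.85 ≈ 133.0 mL/min
Patient B: SCr = 275 / 88.4 = 3.111 mg/dL
Patient B: CrCl = (140 − 27) × 117.1 / (72 × 3.111) = 13232.3 / 223.99 ≈ 59.1 mL/min
|133.0 − 59.1| = 73.9 mL/min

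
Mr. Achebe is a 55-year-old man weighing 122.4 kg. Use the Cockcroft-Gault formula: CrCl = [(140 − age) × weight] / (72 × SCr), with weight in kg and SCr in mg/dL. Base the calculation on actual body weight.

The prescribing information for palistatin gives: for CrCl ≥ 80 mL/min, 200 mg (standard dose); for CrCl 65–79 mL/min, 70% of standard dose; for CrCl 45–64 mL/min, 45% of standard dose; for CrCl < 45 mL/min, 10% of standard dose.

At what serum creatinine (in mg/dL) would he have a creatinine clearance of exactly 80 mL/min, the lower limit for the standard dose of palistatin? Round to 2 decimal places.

1.81 mg/dL

Standard dose requires CrCl ≥ 80 mL/min.
Set (140 − 55) × 122.4 / (72 × SCr) = 80
SCr = (140 − 55) × 122.4 / (72 × 80) = 1.806 mg/dL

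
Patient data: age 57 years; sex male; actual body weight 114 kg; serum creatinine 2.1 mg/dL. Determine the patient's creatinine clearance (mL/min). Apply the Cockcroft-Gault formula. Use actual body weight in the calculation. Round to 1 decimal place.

62.6 mL/min

CrCl = (140 − 57) × 114 / (72 × 2.1) = 9462.0 / 151.20 ≈ 62.6 mL/min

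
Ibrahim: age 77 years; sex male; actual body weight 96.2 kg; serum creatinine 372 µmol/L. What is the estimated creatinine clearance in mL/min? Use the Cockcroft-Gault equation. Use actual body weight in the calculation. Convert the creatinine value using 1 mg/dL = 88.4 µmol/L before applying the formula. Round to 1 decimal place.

SCr = 372 / 88.4 = 4.208 mg/dL
CrCl = (140 − 77) × 96.2 / (72 × 4.208) = 6060.6 / 302.98 ≈ 20.0 mL/min

20.0 mL/min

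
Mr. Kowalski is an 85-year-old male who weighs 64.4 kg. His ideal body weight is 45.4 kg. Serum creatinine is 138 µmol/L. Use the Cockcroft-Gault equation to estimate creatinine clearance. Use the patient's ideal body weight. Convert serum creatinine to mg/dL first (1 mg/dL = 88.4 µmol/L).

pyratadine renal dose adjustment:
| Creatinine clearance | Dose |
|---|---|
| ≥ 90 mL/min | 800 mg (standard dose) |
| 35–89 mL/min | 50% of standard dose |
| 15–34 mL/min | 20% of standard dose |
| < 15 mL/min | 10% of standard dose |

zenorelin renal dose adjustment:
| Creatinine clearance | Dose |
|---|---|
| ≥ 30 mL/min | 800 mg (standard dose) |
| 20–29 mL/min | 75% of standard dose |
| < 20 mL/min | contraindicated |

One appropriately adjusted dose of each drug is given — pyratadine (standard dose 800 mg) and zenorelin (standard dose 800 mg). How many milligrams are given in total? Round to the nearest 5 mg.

SCr = 138 / 88.4 = 1.561 mg/dL
CrCl = (140 − 85) × 45.4 / (72 × 1.561) = 2497.0 / 112.39 ≈ 22.2 mL/min
CrCl ≈ 22 mL/min.
pyratadine: 15–34 mL/min → 20% of 800 mg = 160 mg.
zenorelin: 20–29 mL/min → 75% of 800 mg = 600 mg.
Total = 160 + 600 = 760 mg.

760 mg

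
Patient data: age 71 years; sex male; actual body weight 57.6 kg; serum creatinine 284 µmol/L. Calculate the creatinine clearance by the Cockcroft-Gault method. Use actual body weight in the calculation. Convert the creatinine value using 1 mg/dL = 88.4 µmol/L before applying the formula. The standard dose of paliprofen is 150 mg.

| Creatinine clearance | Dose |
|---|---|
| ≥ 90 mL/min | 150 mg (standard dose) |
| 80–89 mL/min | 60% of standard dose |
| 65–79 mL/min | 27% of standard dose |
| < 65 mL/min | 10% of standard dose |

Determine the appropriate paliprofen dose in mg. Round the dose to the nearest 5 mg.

SCr = 284 / 88.4 = 3.213 mg/dL
CrCl = (140 − 71) × 57.6 / (72 × 3.213) = 3974.4 / 231.34 ≈ 17.2 mL/min
CrCl ≈ 17 mL/min → bracket < 65 mL/min.
10% of 150 mg = 15 mg

15 mg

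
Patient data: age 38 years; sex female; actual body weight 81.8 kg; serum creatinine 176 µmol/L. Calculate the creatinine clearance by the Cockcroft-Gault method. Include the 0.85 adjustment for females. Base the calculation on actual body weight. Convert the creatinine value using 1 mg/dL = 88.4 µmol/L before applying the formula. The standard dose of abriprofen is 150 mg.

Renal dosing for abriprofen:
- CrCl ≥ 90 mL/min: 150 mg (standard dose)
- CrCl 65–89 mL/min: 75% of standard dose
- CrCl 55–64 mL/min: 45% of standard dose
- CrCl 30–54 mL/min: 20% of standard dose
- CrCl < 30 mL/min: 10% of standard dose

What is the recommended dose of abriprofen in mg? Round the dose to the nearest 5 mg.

SCr = 176 / 88.4 = 1.991 mg/dL
CrCl = (140 − 38) × 81.8 / (72 × 1.991) × 0.85 = 8343.6 / 143.35 × 0.85 ≈ 49.5 mL/min
CrCl ≈ 49 mL/min → bracket 30–54 mL/min.
20% of 150 mg = 30 mg

30 mg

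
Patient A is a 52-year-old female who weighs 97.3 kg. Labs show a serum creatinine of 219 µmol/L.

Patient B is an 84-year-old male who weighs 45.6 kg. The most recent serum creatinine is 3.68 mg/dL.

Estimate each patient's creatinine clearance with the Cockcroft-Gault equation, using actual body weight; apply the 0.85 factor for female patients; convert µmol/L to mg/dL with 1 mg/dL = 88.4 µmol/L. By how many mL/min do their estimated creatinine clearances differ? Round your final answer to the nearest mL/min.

31 mL/min

Patient A: SCr = 219 / 88.4 = 2.477 mg/dL
Patient A: CrCl = (140 − 52) × 97.3 / (72 × 2.477) × 0.85 = 8562.4 / 178.34 × 0.85 ≈ 40.8 mL/min
Patient B: CrCl = (140 − 84) × 45.6 / (72 × 3.68) = 2553.6 / 264.96 ≈ 9.6 mL/min
|40.8 − 9.6| = 31.2 mL/min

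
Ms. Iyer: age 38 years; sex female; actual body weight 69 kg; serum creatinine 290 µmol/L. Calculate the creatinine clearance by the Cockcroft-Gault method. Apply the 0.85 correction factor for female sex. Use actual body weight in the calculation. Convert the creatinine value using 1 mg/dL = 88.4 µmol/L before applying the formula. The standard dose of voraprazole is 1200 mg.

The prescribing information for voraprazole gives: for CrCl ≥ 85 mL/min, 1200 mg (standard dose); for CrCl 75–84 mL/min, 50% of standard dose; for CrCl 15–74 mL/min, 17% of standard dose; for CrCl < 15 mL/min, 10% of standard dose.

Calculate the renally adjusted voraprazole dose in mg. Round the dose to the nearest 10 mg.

200 mg

SCr = 290 / 88.4 = 3.281 mg/dL
CrCl = (140 − 38) × 69 / (72 × 3.281) × 0.85 = 7038.0 / 236.23 × 0.85 ≈ 25.3 mL/min
CrCl ≈ 25 mL/min → bracket 15–74 mL/min.
17% of 1200 mg = 204 mg → 200 mg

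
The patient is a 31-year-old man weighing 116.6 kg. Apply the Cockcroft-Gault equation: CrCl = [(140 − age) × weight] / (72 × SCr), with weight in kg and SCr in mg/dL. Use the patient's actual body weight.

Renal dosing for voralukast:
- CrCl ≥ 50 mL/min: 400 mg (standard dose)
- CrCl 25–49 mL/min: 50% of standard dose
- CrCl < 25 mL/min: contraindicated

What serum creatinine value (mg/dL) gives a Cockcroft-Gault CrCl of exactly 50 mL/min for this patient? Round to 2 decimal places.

Standard dose requires CrCl ≥ 50 mL/min.
Set (140 − 31) × 116.6 / (72 × SCr) = 50
SCr = (140 − 31) × 116.6 / (72 × 50) = 3.530 mg/dL

3.53 mg/dL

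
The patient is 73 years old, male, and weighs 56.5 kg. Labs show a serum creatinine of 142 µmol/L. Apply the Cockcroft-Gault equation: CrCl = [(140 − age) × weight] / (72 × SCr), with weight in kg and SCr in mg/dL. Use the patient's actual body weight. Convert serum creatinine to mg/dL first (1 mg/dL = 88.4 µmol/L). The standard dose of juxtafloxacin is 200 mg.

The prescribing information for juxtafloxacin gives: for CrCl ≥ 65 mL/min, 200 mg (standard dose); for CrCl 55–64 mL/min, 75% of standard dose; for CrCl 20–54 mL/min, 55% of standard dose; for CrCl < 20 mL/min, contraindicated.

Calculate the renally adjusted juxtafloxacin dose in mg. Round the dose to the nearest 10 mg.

110 mg

SCr = 142 / 88.4 = 1.606 mg/dL
CrCl = (140 − 73) × 56.5 / (72 × 1.606) = 3785.5 / 115.63 ≈ 32.7 mL/min
CrCl ≈ 33 mL/min → bracket 20–54 mL/min.
55% of 200 mg = 110 mg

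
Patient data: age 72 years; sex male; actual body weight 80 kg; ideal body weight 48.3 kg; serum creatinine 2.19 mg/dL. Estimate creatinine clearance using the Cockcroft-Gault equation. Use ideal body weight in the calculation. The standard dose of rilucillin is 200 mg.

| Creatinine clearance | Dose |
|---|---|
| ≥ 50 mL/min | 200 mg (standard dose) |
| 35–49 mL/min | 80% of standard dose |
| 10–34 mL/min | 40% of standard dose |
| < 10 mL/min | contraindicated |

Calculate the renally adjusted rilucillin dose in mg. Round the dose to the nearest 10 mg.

CrCl = (140 − 72) × 48.3 / (72 × 2.19) = 3284.4 / 157.68 ≈ 20.8 mL/min
CrCl ≈ 21 mL/min → bracket 10–34 mL/min.
40% of 200 mg = 80 mg

80 mg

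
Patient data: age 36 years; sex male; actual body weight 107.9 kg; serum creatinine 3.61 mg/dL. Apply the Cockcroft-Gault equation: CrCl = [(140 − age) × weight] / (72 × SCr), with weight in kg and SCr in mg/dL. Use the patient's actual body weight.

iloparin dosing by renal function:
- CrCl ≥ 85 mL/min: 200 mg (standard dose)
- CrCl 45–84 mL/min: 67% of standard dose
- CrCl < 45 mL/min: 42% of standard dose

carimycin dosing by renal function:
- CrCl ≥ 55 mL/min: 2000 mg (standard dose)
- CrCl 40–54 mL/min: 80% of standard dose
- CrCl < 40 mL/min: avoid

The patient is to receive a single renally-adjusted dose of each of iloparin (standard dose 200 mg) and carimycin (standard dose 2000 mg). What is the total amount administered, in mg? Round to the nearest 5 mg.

1685 mg

CrCl = (140 − 36) × 107.9 / (72 × 3.61) = 11221.6 / 259.92 ≈ 43.2 mL/min
CrCl ≈ 43 mL/min.
iloparin: < 45 mL/min → 42% of 200 mg = 84 mg.
carimycin: 40–54 mL/min → 80% of 2000 mg = 1600 mg.
Total = 84 + 1600 = 1684 mg.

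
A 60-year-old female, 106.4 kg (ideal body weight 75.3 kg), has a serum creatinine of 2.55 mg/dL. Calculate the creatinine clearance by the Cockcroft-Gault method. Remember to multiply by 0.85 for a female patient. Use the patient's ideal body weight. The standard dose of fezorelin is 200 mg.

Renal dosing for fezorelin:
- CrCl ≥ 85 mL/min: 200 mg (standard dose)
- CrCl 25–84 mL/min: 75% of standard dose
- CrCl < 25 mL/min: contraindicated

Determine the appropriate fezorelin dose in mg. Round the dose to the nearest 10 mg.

150 mg

CrCl = (140 − 60) × 75.3 / (72 × 2.55) × 0.85 = 6024.0 / 183.60 × 0.85 ≈ 27.9 mL/min
CrCl ≈ 28 mL/min → bracket 25–84 mL/min.
75% of 200 mg = 150 mg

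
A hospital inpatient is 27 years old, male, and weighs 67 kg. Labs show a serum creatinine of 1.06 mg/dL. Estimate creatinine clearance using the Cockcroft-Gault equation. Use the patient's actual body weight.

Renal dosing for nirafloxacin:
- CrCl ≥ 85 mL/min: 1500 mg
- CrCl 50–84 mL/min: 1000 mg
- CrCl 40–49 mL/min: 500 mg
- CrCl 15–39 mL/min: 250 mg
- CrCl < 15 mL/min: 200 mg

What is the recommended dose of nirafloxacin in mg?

1500 mg

CrCl = (140 − 27) × 67 / (72 × 1.06) = 7571.0 / 76.32 ≈ 99.2 mL/min
CrCl ≈ 99 mL/min → bracket ≥ 85 mL/min.
Dose for this bracket: 1500 mg.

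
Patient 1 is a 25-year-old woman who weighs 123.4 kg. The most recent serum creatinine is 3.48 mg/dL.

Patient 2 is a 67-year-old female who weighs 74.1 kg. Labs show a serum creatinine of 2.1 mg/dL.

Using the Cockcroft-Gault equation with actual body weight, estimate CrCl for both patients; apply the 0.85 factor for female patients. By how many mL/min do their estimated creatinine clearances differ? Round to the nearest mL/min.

Patient 1: CrCl = (140 − 25) × 123.4 / (72 × 3.48) × 0.85 = 14191.0 / 250.56 × 0.85 ≈ 48.1 mL/min
Patient 2: CrCl = (140 − 67) × 74.1 / (72 × 2.1) × 0.85 = 5409.3 / 151.20 × 0.85 ≈ 30.4 mL/min
|48.1 − 30.4| = 17.7 mL/min

18 mL/min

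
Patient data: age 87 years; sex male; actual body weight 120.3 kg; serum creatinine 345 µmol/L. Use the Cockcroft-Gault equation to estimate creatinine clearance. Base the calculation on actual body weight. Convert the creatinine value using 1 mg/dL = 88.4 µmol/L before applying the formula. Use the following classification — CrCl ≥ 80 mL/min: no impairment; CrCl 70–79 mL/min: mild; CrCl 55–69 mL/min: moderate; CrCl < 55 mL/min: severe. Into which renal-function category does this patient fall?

SCr = 345 / 88.4 = 3.903 mg/dL
CrCl = (140 − 87) × 120.3 / (72 × 3.903) = 6375.9 / 281.02 ≈ 22.7 mL/min
23 mL/min falls in the 'severe' range.

severe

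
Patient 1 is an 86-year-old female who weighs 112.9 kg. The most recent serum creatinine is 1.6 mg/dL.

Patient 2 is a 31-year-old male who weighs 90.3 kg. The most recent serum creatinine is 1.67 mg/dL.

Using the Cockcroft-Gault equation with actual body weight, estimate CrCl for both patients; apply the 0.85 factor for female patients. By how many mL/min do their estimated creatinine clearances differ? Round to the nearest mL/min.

37 mL/min

Patient 1: CrCl = (140 − 86) × 112.9 / (72 × 1.6) × 0.85 = 6096.6 / 115.20 × 0.85 ≈ 45.0 mL/min
Patient 2: CrCl = (140 − 31) × 90.3 / (72 × 1.67) = 9842.7 / 120.24 ≈ 81.9 mL/min
|45.0 − 81.9| = 36.9 mL/min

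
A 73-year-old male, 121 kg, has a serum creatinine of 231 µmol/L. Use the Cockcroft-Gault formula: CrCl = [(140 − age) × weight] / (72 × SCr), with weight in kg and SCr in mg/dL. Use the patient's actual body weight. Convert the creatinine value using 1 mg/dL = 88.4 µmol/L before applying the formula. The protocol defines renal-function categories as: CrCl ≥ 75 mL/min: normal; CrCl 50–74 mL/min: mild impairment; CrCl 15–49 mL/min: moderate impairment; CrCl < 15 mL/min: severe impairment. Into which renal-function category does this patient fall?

moderate impairment

SCr = 231 / 88.4 = 2.613 mg/dL
CrCl = (140 − 73) × 121 / (72 × 2.613) = 8107.0 / 188.14 ≈ 43.1 mL/min
43 mL/min falls in the 'moderate impairment' range.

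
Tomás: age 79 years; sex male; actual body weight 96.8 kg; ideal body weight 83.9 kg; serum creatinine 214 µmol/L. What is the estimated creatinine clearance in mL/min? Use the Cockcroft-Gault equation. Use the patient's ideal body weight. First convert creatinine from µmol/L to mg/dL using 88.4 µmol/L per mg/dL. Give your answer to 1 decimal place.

29.4 mL/min

SCr = 214 / 88.4 = 2.421 mg/dL
CrCl = (140 − 79) × 83.9 / (72 × 2.421) = 5117.9 / 174.31 ≈ 29.4 mL/min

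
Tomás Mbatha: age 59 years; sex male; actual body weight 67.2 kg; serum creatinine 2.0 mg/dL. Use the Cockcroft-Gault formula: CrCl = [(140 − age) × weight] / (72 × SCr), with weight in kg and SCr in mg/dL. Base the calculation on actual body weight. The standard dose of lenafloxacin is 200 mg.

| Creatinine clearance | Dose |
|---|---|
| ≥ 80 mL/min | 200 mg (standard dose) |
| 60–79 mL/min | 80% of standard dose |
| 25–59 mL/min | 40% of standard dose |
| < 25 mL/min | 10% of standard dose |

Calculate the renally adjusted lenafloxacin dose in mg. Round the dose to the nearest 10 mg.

80 mg

CrCl = (140 − 59) × 67.2 / (72 × 2) = 5443.2 / 144.00 ≈ 37.8 mL/min
CrCl ≈ 38 mL/min → bracket 25–59 mL/min.
40% of 200 mg = 80 mg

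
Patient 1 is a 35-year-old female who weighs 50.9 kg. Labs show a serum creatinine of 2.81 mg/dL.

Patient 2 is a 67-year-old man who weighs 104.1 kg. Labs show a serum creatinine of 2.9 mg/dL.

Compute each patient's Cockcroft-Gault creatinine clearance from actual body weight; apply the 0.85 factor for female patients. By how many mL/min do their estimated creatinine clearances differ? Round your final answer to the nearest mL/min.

14 mL/min

Patient 1: CrCl = (140 − 35) × 50.9 / (72 × 2.81) × 0.85 = 5344.5 / 202.32 × 0.85 ≈ 22.5 mL/min
Patient 2: CrCl = (140 − 67) × 104.1 / (72 × 2.9) = 7599.3 / 208.80 ≈ 36.4 mL/min
|22.5 − 36.4| = 13.9 mL/min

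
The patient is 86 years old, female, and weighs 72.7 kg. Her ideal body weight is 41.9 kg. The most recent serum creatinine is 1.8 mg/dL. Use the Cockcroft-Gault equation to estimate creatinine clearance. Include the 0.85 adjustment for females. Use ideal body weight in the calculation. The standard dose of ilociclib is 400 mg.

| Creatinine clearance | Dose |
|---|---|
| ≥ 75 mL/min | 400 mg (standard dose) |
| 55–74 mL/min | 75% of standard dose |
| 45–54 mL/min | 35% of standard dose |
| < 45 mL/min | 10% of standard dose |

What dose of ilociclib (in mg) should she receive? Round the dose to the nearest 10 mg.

CrCl = (140 − 86) × 41.9 / (72 × 1.8) × 0.85 = 2262.6 / 129.60 × 0.85 ≈ 14.8 mL/min
CrCl ≈ 15 mL/min → bracket < 45 mL/min.
10% of 400 mg = 40 mg

40 mg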